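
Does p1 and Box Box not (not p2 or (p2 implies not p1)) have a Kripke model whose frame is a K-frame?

1. p1 and Box Box not (not p2 or (p2 implies not p1)), 0
2. p1, 0
3. Box Box not (not p2 or (p2 implies not p1)), 0

Yes, satisfiable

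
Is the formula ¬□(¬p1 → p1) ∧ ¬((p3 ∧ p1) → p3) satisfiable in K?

1. ¬□(¬p1 → p1) ∧ ¬((p3 ∧ p1) → p3), u
2. ¬□(¬p1 → p1), u
3. ¬((p3 ∧ p1) → p3), u
4. p3 ∧ p1, u
5. ¬p3, u
6. p3, u
7. p1, u
Branch closes: p3 and ¬p3 both at u.
Every branch closes; the branch above is one of them.

No, unsatisfiable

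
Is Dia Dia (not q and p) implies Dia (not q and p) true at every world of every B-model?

Not valid

Tableau for the negation not (Dia Dia (not q and p) implies Dia (not q and p)):
1. not (Dia Dia (not q and p) implies Dia (not q and p)), 0
2. Dia Dia (not q and p), 0   [neg-implies-rule on 1]
3. not Dia (not q and p), 0   [neg-implies-rule on 1]
4. not (not q and p), 0   [neg-Dia-rule on 3 via 0R0]
5. not p, 0   [neg-and-rule on 4 (branches; this branch)]
6. Dia (not q and p), 1   [Dia-rule on 2: fresh world 1, 0R1]
7. not (not q and p), 1   [neg-Dia-rule on 3 via 0R1]
8. not p, 1   [neg-and-rule on 7 (branches; this branch)]
9. not q and p, 2   [Dia-rule on 6: fresh world 2, 1R2]
10. not q, 2   [and-rule on 9]
11. p, 2   [and-rule on 9]
Accessibility: 0R0, 0R1, 1R0, 1R1, 1R2, 2R1, 2R2
The negation has an open branch (countermodel exists).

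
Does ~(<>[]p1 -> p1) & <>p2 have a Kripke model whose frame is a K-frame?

1. ~(<>[]p1 -> p1) & <>p2, w0
2. ~(<>[]p1 -> p1), w0
3. <>p2, w0
4. <>[]p1, w0
5. ~p1, w0
6. p2, w1
7. []p1, w2
Accessibility: w0Rw1, w0Rw2

Satisfiable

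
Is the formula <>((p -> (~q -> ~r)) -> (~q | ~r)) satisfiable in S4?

1. <>((p -> (~q -> ~r)) -> (~q | ~r)), 0
2. (p -> (~q -> ~r)) -> (~q | ~r), 1   [<>-rule on 1: fresh world 1, 0R1]
3. ~q | ~r, 1   [->-rule on 2 (branches; this branch)]
4. ~r, 1   [|-rule on 3 (branches; this branch)]
Accessibility: 0R0, 0R1, 1R1

Yes, satisfiable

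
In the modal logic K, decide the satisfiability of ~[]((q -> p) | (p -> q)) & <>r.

Unsatisfiable (every branch closes)

1. ~[]((q -> p) | (p -> q)) & <>r, 0
2. ~[]((q -> p) | (p -> q)), 0   [&-rule on 1]
3. <>r, 0   [&-rule on 1]
4. ~((q -> p) | (p -> q)), 1   [~[]-rule on 2: fresh world 1, 0R1]
5. ~(q -> p), 1   [~|-rule on 4]
6. ~(p -> q), 1   [~|-rule on 4]
7. q, 1   [~->-rule on 5]
8. ~p, 1   [~->-rule on 5]
9. p, 1   [~->-rule on 6]
10. ~q, 1   [~->-rule on 6]
Accessibility: 0R1
Branch closes: p and ~p both at 1.
Every branch closes; the branch above is one of them.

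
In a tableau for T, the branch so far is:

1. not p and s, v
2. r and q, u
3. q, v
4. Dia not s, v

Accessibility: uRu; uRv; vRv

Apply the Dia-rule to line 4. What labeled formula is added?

a fresh world w with vRw, and not s at w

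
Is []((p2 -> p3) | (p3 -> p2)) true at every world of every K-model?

Tableau for the negation ~[]((p2 -> p3) | (p3 -> p2)):
1. ~[]((p2 -> p3) | (p3 -> p2)), w0
2. ~((p2 -> p3) | (p3 -> p2)), w1   [~[]-rule on 1: fresh world w1, w0Rw1]
3. ~(p2 -> p3), w1   [~|-rule on 2]
4. ~(p3 -> p2), w1   [~|-rule on 2]
5. p2, w1   [~->-rule on 3]
6. ~p3, w1   [~->-rule on 3]
7. p3, w1   [~->-rule on 4]
8. ~p2, w1   [~->-rule on 4]
Accessibility: w0Rw1
Branch closes: p3 and ~p3 both at w1.
All branches of the negation close; one closing branch shown above.

Valid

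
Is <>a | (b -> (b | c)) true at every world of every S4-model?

Yes, valid

Tableau for the negation ~(<>a | (b -> (b | c))):
1. ~(<>a | (b -> (b | c))), u
2. ~<>a, u
3. ~(b -> (b | c)), u
4. b, u
5. ~(b | c), u
6. ~b, u
7. ~c, u
Accessibility: uRu
Branch closes: b and ~b both at u.
All branches of the negation close; one closing branch shown above.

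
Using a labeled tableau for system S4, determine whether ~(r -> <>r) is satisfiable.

1. ~(r -> <>r), u
2. r, u
3. ~<>r, u
4. ~r, u
Accessibility: uRu
Branch closes: r and ~r both at u.
All branches of the tableau close; one closing branch shown above.

Unsatisfiable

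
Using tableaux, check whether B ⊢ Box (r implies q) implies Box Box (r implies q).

No, not valid

Tableau for the negation not (Box (r implies q) implies Box Box (r implies q)):
1. not (Box (r implies q) implies Box Box (r implies q)), u
2. Box (r implies q), u
3. not Box Box (r implies q), u
4. r implies q, u
5. q, u
6. not Box (r implies q), v
7. r implies q, v
8. q, v
9. not (r implies q), w
10. r, w
11. not q, w
Accessibility: uRu, uRv, vRu, vRv, vRw, wRv, wRw
The negation has an open branch (countermodel exists).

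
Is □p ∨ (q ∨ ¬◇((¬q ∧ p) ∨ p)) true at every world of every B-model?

Tableau for the negation ¬(□p ∨ (q ∨ ¬◇((¬q ∧ p) ∨ p))):
1. ¬(□p ∨ (q ∨ ¬◇((¬q ∧ p) ∨ p))), u
2. ¬□p, u   [¬∨-rule on 1]
3. ¬(q ∨ ¬◇((¬q ∧ p) ∨ p)), u   [¬∨-rule on 1]
4. ¬q, u   [¬∨-rule on 3]
5. ◇((¬q ∧ p) ∨ p), u   [¬∨-rule on 3]
6. ¬p, v   [¬□-rule on 2: fresh world v, uRv]
7. (¬q ∧ p) ∨ p, w   [◇-rule on 5: fresh world w, uRw]
8. p, w   [∨-rule on 7 (branches; this branch)]
Accessibility: uRu, uRv, uRw, vRu, vRv, wRu, wRw
The negation has an open branch (countermodel exists).

Not valid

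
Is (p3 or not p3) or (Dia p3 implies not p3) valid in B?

Valid

Tableau for the negation not ((p3 or not p3) or (Dia p3 implies not p3)):
1. not ((p3 or not p3) or (Dia p3 implies not p3)), u
2. not (p3 or not p3), u
3. not (Dia p3 implies not p3), u
4. not p3, u
5. p3, u
Accessibility: uRu
Branch closes: p3 and not p3 both at u.
All branches of the negation close; one closing branch shown above.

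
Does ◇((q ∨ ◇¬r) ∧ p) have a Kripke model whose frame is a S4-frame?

1. ◇((q ∨ ◇¬r) ∧ p), w0
2. (q ∨ ◇¬r) ∧ p, w1
3. q ∨ ◇¬r, w1
4. p, w1
5. ◇¬r, w1
6. ¬r, w2
Accessibility: w0Rw0, w0Rw1, w0Rw2, w1Rw1, w1Rw2, w2Rw2

Yes, satisfiable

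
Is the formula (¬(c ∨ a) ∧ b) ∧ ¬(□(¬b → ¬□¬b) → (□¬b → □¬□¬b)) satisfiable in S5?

Unsatisfiable

1. (¬(c ∨ a) ∧ b) ∧ ¬(□(¬b → ¬□¬b) → (□¬b → □¬□¬b)), 0
2. ¬(c ∨ a) ∧ b, 0   [∧-rule on 1]
3. ¬(□(¬b → ¬□¬b) → (□¬b → □¬□¬b)), 0   [∧-rule on 1]
4. ¬(c ∨ a), 0   [∧-rule on 2]
5. b, 0   [∧-rule on 2]
6. □(¬b → ¬□¬b), 0   [¬→-rule on 3]
7. ¬(□¬b → □¬□¬b), 0   [¬→-rule on 3]
8. ¬c, 0   [¬∨-rule on 4]
9. ¬a, 0   [¬∨-rule on 4]
10. □¬b, 0   [¬→-rule on 7]
11. ¬□¬□¬b, 0   [¬→-rule on 7]
12. ¬b → ¬□¬b, 0   [□-rule on 6 via 0R0]
13. ¬b, 0   [□-rule on 10 via 0R0]
Accessibility: 0R0
Branch closes: b and ¬b both at 0.
(One branch shown.) All branches close.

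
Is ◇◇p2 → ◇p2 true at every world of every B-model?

Tableau for the negation ¬(◇◇p2 → ◇p2):
1. ¬(◇◇p2 → ◇p2), u
2. ◇◇p2, u
3. ¬◇p2, u
4. ¬p2, u
5. ◇p2, v
6. ¬p2, v
7. p2, w
Accessibility: uRu, uRv, vRu, vRv, vRw, wRv, wRw
The negation has an open branch (countermodel exists).

Not valid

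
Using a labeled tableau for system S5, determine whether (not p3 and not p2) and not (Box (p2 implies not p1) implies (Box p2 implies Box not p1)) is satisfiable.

1. (not p3 and not p2) and not (Box (p2 implies not p1) implies (Box p2 implies Box not p1)), w0
2. not p3 and not p2, w0
3. not (Box (p2 implies not p1) implies (Box p2 implies Box not p1)), w0
4. not p3, w0
5. not p2, w0
6. Box (p2 implies not p1), w0
7. not (Box p2 implies Box not p1), w0
8. Box p2, w0
9. not Box not p1, w0
10. p2 implies not p1, w0
11. p2, w0
Accessibility: w0Rw0
Branch closes: p2 and not p2 both at w0.
Every branch closes; the branch above is one of them.

Unsatisfiable (every branch closes)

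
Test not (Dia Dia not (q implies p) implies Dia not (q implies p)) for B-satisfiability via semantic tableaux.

1. not (Dia Dia not (q implies p) implies Dia not (q implies p)), 0
2. Dia Dia not (q implies p), 0   [neg-implies-rule on 1]
3. not Dia not (q implies p), 0   [neg-implies-rule on 1]
4. q implies p, 0   [neg-Dia-rule on 3 via 0R0]
5. p, 0   [implies-rule on 4 (branches; this branch)]
6. Dia not (q implies p), 1   [Dia-rule on 2: fresh world 1, 0R1]
7. q implies p, 1   [neg-Dia-rule on 3 via 0R1]
8. p, 1   [implies-rule on 7 (branches; this branch)]
9. not (q implies p), 2   [Dia-rule on 6: fresh world 2, 1R2]
10. q, 2   [neg-implies-rule on 9]
11. not p, 2   [neg-implies-rule on 9]
Accessibility: 0R0, 0R1, 1R0, 1R1, 1R2, 2R1, 2R2

Satisfiable (open branch found)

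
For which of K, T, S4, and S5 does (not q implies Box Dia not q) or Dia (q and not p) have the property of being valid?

S5-tableau for the negation not ((not q implies Box Dia not q) or Dia (q and not p)):
1. not ((not q implies Box Dia not q) or Dia (q and not p)), w0
2. not (not q implies Box Dia not q), w0
3. not Dia (q and not p), w0
4. not q, w0
5. not Box Dia not q, w0
6. not (q and not p), w0
7. p, w0
8. not Dia not q, w1
9. not (q and not p), w1
10. q, w0
Accessibility: w0Rw0, w0Rw1, w1Rw0, w1Rw1
Branch closes: q and not q both at w0.
Every branch closes (one shown): valid in S5.
S4-tableau for the negation not ((not q implies Box Dia not q) or Dia (q and not p)):
1. not ((not q implies Box Dia not q) or Dia (q and not p)), w0
2. not (not q implies Box Dia not q), w0
3. not Dia (q and not p), w0
4. not q, w0
5. not Box Dia not q, w0
6. not (q and not p), w0
7. p, w0
8. not Dia not q, w1
9. not (q and not p), w1
10. q, w1
11. p, w1
Accessibility: w0Rw0, w0Rw1, w1Rw1
Complete open branch: countermodel on an S4-frame, so not valid in S4, nor in K, T (the same frame is also a K-frame and a T-frame).

S5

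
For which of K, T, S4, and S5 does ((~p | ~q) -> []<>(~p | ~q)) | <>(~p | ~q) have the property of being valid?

K-tableau for the negation ~(((~p | ~q) -> []<>(~p | ~q)) | <>(~p | ~q)):
1. ~(((~p | ~q) -> []<>(~p | ~q)) | <>(~p | ~q)), 0
2. ~((~p | ~q) -> []<>(~p | ~q)), 0
3. ~<>(~p | ~q), 0
4. ~p | ~q, 0
5. ~[]<>(~p | ~q), 0
6. ~q, 0
7. ~<>(~p | ~q), 1
8. ~(~p | ~q), 1
9. p, 1
10. q, 1
Accessibility: 0R1
Complete open branch: countermodel on a K-frame, so not valid in K.
T-tableau for the negation ~(((~p | ~q) -> []<>(~p | ~q)) | <>(~p | ~q)):
1. ~(((~p | ~q) -> []<>(~p | ~q)) | <>(~p | ~q)), 0
2. ~((~p | ~q) -> []<>(~p | ~q)), 0
3. ~<>(~p | ~q), 0
4. ~p | ~q, 0
5. ~[]<>(~p | ~q), 0
6. ~(~p | ~q), 0
7. p, 0
8. q, 0
9. ~q, 0
Accessibility: 0R0
Branch closes: q and ~q both at 0.
Every branch closes (one shown): valid in T, hence also in S4, S5 (every theorem of T is a theorem of S4 and S5).

T, S4, S5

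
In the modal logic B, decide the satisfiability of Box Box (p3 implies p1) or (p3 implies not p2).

Satisfiable (open branch found)

1. Box Box (p3 implies p1) or (p3 implies not p2), u
2. p3 implies not p2, u
3. not p2, u
Accessibility: uRu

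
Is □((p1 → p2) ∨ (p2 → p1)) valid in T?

Yes, valid

Tableau for the negation ¬□((p1 → p2) ∨ (p2 → p1)):
1. ¬□((p1 → p2) ∨ (p2 → p1)), u
2. ¬((p1 → p2) ∨ (p2 → p1)), v   [¬□-rule on 1: fresh world v, uRv]
3. ¬(p1 → p2), v   [¬∨-rule on 2]
4. ¬(p2 → p1), v   [¬∨-rule on 2]
5. p1, v   [¬→-rule on 3]
6. ¬p2, v   [¬→-rule on 3]
7. p2, v   [¬→-rule on 4]
8. ¬p1, v   [¬→-rule on 4]
Accessibility: uRu, uRv, vRv
Branch closes: p2 and ¬p2 both at v.
Every branch of the negation's tableau closes; the branch above is one of them.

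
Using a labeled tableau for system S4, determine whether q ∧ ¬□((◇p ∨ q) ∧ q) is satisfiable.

1. q ∧ ¬□((◇p ∨ q) ∧ q), u
2. q, u   [∧-rule on 1]
3. ¬□((◇p ∨ q) ∧ q), u   [∧-rule on 1]
4. ¬((◇p ∨ q) ∧ q), v   [¬□-rule on 3: fresh world v, uRv]
5. ¬q, v   [¬∧-rule on 4 (branches; this branch)]
Accessibility: uRu, uRv, vRv

Yes, satisfiable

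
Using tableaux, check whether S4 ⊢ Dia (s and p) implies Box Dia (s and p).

Tableau for the negation not (Dia (s and p) implies Box Dia (s and p)):
1. not (Dia (s and p) implies Box Dia (s and p)), u
2. Dia (s and p), u
3. not Box Dia (s and p), u
4. s and p, v
5. s, v
6. p, v
7. not Dia (s and p), w
8. not (s and p), w
9. not p, w
Accessibility: uRu, uRv, uRw, vRv, wRw
The negation has an open branch (countermodel exists).

No, not valid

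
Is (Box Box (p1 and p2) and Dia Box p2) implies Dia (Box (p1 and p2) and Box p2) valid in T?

Tableau for the negation not ((Box Box (p1 and p2) and Dia Box p2) implies Dia (Box (p1 and p2) and Box p2)):
1. not ((Box Box (p1 and p2) and Dia Box p2) implies Dia (Box (p1 and p2) and Box p2)), w0
2. Box Box (p1 and p2) and Dia Box p2, w0
3. not Dia (Box (p1 and p2) and Box p2), w0
4. Box Box (p1 and p2), w0
5. Dia Box p2, w0
6. not (Box (p1 and p2) and Box p2), w0
7. Box (p1 and p2), w0
8. p1 and p2, w0
9. p1, w0
10. p2, w0
11. not Box (p1 and p2), w0
12. Box p2, w1
13. not (Box (p1 and p2) and Box p2), w1
14. Box (p1 and p2), w1
15. p1 and p2, w1
16. p1, w1
17. p2, w1
18. not Box p2, w1
19. not (p1 and p2), w2
20. not (Box (p1 and p2) and Box p2), w2
21. Box (p1 and p2), w2
22. p1 and p2, w2
23. p1, w2
24. p2, w2
25. not p2, w2
Accessibility: w0Rw0, w0Rw1, w0Rw2, w1Rw1, w2Rw2
Branch closes: p2 and not p2 both at w2.
Every branch of the negation's tableau closes; the branch above is one of them.

Valid in T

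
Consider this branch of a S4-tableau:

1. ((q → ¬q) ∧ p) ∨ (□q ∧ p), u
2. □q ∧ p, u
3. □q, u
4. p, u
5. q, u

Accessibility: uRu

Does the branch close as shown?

No, open

No world carries both an atom and its negation.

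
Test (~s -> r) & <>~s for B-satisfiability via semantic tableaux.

Satisfiable (open branch found)

1. (~s -> r) & <>~s, 0
2. ~s -> r, 0
3. <>~s, 0
4. r, 0
5. ~s, 1
Accessibility: 0R0, 0R1, 1R0, 1R1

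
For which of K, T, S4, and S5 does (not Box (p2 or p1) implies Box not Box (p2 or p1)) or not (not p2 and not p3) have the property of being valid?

S5-tableau for the negation not ((not Box (p2 or p1) implies Box not Box (p2 or p1)) or not (not p2 and not p3)):
1. not ((not Box (p2 or p1) implies Box not Box (p2 or p1)) or not (not p2 and not p3)), u
2. not (not Box (p2 or p1) implies Box not Box (p2 or p1)), u   [neg-or-rule on 1]
3. not p2 and not p3, u   [neg-or-rule on 1]
4. not Box (p2 or p1), u   [neg-implies-rule on 2]
5. not Box not Box (p2 or p1), u   [neg-implies-rule on 2]
6. not p2, u   [and-rule on 3]
7. not p3, u   [and-rule on 3]
8. not (p2 or p1), v   [neg-Box-rule on 4: fresh world v, uRv]
9. not p2, v   [neg-or-rule on 8]
10. not p1, v   [neg-or-rule on 8]
11. Box (p2 or p1), w   [neg-Box-rule on 5: fresh world w, uRw]
12. p2 or p1, u   [Box-rule on 11 via wRu]
13. p2 or p1, v   [Box-rule on 11 via wRv]
14. p2 or p1, w   [Box-rule on 11 via wRw]
15. p1, u   [or-rule on 12 (branches; this branch)]
16. p1, v   [or-rule on 13 (branches; this branch)]
Accessibility: uRu, uRv, uRw, vRu, vRv, vRw, wRu, wRv, wRw
Branch closes: p1 and not p1 both at v.
Every branch closes (one shown): valid in S5.
S4-tableau for the negation not ((not Box (p2 or p1) implies Box not Box (p2 or p1)) or not (not p2 and not p3)):
1. not ((not Box (p2 or p1) implies Box not Box (p2 or p1)) or not (not p2 and not p3)), u
2. not (not Box (p2 or p1) implies Box not Box (p2 or p1)), u   [neg-or-rule on 1]
3. not p2 and not p3, u   [neg-or-rule on 1]
4. not Box (p2 or p1), u   [neg-implies-rule on 2]
5. not Box not Box (p2 or p1), u   [neg-implies-rule on 2]
6. not p2, u   [and-rule on 3]
7. not p3, u   [and-rule on 3]
8. not (p2 or p1), v   [neg-Box-rule on 4: fresh world v, uRv]
9. not p2, v   [neg-or-rule on 8]
10. not p1, v   [neg-or-rule on 8]
11. Box (p2 or p1), w   [neg-Box-rule on 5: fresh world w, uRw]
12. p2 or p1, w   [Box-rule on 11 via wRw]
13. p1, w   [or-rule on 12 (branches; this branch)]
Accessibility: uRu, uRv, uRw, vRv, wRw
Complete open branch: countermodel on an S4-frame, so not valid in S4, nor in K, T (the same frame is also a K-frame and a T-frame).

S5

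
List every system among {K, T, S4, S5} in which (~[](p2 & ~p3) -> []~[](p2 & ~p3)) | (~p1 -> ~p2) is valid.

S5

S5-tableau for the negation ~((~[](p2 & ~p3) -> []~[](p2 & ~p3)) | (~p1 -> ~p2)):
1. ~((~[](p2 & ~p3) -> []~[](p2 & ~p3)) | (~p1 -> ~p2)), 0
2. ~(~[](p2 & ~p3) -> []~[](p2 & ~p3)), 0
3. ~(~p1 -> ~p2), 0
4. ~[](p2 & ~p3), 0
5. ~[]~[](p2 & ~p3), 0
6. ~p1, 0
7. p2, 0
8. ~(p2 & ~p3), 1
9. p3, 1
10. [](p2 & ~p3), 2
11. p2 & ~p3, 0
12. ~p3, 0
13. p2 & ~p3, 1
14. p2, 1
15. ~p3, 1
Accessibility: 0R0, 0R1, 0R2, 1R0, 1R1, 1R2, 2R0, 2R1, 2R2
Branch closes: p3 and ~p3 both at 1.
Every branch closes (one shown): valid in S5.
S4-tableau for the negation ~((~[](p2 & ~p3) -> []~[](p2 & ~p3)) | (~p1 -> ~p2)):
1. ~((~[](p2 & ~p3) -> []~[](p2 & ~p3)) | (~p1 -> ~p2)), 0
2. ~(~[](p2 & ~p3) -> []~[](p2 & ~p3)), 0
3. ~(~p1 -> ~p2), 0
4. ~[](p2 & ~p3), 0
5. ~[]~[](p2 & ~p3), 0
6. ~p1, 0
7. p2, 0
8. ~(p2 & ~p3), 1
9. p3, 1
10. [](p2 & ~p3), 2
11. p2 & ~p3, 2
12. p2, 2
13. ~p3, 2
Accessibility: 0R0, 0R1, 0R2, 1R1, 2R2
Complete open branch: countermodel on an S4-frame, so not valid in S4, nor in K, T (the same frame is also a K-frame and a T-frame).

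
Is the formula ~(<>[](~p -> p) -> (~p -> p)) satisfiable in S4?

Satisfiable

1. ~(<>[](~p -> p) -> (~p -> p)), u
2. <>[](~p -> p), u
3. ~(~p -> p), u
4. ~p, u
5. [](~p -> p), v
6. ~p -> p, v
7. p, v
Accessibility: uRu, uRv, vRv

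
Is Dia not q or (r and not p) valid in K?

Not valid

Tableau for the negation not (Dia not q or (r and not p)):
1. not (Dia not q or (r and not p)), 0
2. not Dia not q, 0   [neg-or-rule on 1]
3. not (r and not p), 0   [neg-or-rule on 1]
4. p, 0   [neg-and-rule on 3 (branches; this branch)]
The negation has an open branch (countermodel exists).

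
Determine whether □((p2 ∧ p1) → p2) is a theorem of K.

Valid

Tableau for the negation ¬□((p2 ∧ p1) → p2):
1. ¬□((p2 ∧ p1) → p2), 0
2. ¬((p2 ∧ p1) → p2), 1
3. p2 ∧ p1, 1
4. ¬p2, 1
5. p2, 1
6. p1, 1
Accessibility: 0R1
Branch closes: p2 and ¬p2 both at 1.
All branches of the negation close; one closing branch shown above.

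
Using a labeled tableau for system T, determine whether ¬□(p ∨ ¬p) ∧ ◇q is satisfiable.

No, unsatisfiable

1. ¬□(p ∨ ¬p) ∧ ◇q, 0
2. ¬□(p ∨ ¬p), 0
3. ◇q, 0
4. ¬(p ∨ ¬p), 1
5. ¬p, 1
6. p, 1
Accessibility: 0R0, 0R1, 1R1
Branch closes: p and ¬p both at 1.
(One branch shown.) All branches close.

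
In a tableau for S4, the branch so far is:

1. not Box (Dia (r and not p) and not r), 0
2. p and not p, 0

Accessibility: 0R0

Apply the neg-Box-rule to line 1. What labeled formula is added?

a fresh world 1 with 0R1, and not (Dia (r and not p) and not r) at 1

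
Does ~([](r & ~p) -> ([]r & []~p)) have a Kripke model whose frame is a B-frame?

1. ~([](r & ~p) -> ([]r & []~p)), w0
2. [](r & ~p), w0
3. ~([]r & []~p), w0
4. r & ~p, w0
5. r, w0
6. ~p, w0
7. ~[]~p, w0
8. p, w1
9. r & ~p, w1
10. r, w1
11. ~p, w1
Accessibility: w0Rw0, w0Rw1, w1Rw0, w1Rw1
Branch closes: p and ~p both at w1.
(One branch shown.) All branches close.

Unsatisfiable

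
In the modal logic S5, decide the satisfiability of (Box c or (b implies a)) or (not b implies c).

Yes, satisfiable

1. (Box c or (b implies a)) or (not b implies c), w0
2. not b implies c, w0
3. c, w0
Accessibility: w0Rw0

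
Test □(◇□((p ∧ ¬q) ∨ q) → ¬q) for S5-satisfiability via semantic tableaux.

1. □(◇□((p ∧ ¬q) ∨ q) → ¬q), w0
2. ◇□((p ∧ ¬q) ∨ q) → ¬q, w0
3. ¬q, w0
Accessibility: w0Rw0

Yes, satisfiable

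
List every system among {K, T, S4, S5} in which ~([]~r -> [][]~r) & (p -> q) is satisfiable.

K, T

S4-tableau for the formula:
1. ~([]~r -> [][]~r) & (p -> q), 0
2. ~([]~r -> [][]~r), 0
3. p -> q, 0
4. []~r, 0
5. ~[][]~r, 0
6. ~r, 0
7. q, 0
8. ~[]~r, 1
9. ~r, 1
10. r, 2
11. ~r, 2
Accessibility: 0R0, 0R1, 0R2, 1R1, 1R2, 2R2
Branch closes: r and ~r both at 2.
Every branch closes (one shown): unsatisfiable in S4, hence also in S5 (every S5-frame is an S4-frame).
T-tableau for the formula:
1. ~([]~r -> [][]~r) & (p -> q), 0
2. ~([]~r -> [][]~r), 0
3. p -> q, 0
4. []~r, 0
5. ~[][]~r, 0
6. ~r, 0
7. q, 0
8. ~[]~r, 1
9. ~r, 1
10. r, 2
Accessibility: 0R0, 0R1, 1R1, 1R2, 2R2
Complete open branch: satisfiable in T, hence also in K (this T-model is also a K-model).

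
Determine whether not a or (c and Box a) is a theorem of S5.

Tableau for the negation not (not a or (c and Box a)):
1. not (not a or (c and Box a)), w0
2. a, w0
3. not (c and Box a), w0
4. not Box a, w0
5. not a, w1
Accessibility: w0Rw0, w0Rw1, w1Rw0, w1Rw1
The negation has an open branch (countermodel exists).

Invalid (countermodel exists)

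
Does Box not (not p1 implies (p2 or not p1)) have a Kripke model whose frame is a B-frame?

1. Box not (not p1 implies (p2 or not p1)), w0
2. not (not p1 implies (p2 or not p1)), w0
3. not p1, w0
4. not (p2 or not p1), w0
5. not p2, w0
6. p1, w0
Accessibility: w0Rw0
Branch closes: p1 and not p1 both at w0.
(One branch shown.) All branches close.

Unsatisfiable (every branch closes)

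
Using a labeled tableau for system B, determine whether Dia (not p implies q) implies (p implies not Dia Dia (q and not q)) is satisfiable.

Satisfiable

1. Dia (not p implies q) implies (p implies not Dia Dia (q and not q)), 0
2. p implies not Dia Dia (q and not q), 0
3. not Dia Dia (q and not q), 0
4. not Dia (q and not q), 0
5. not (q and not q), 0
6. q, 0
Accessibility: 0R0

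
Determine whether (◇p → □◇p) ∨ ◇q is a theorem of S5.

Tableau for the negation ¬((◇p → □◇p) ∨ ◇q):
1. ¬((◇p → □◇p) ∨ ◇q), w0
2. ¬(◇p → □◇p), w0
3. ¬◇q, w0
4. ◇p, w0
5. ¬□◇p, w0
6. ¬q, w0
7. p, w1
8. ¬q, w1
9. ¬◇p, w2
10. ¬q, w2
11. ¬p, w0
12. ¬p, w1
Accessibility: w0Rw0, w0Rw1, w0Rw2, w1Rw0, w1Rw1, w1Rw2, w2Rw0, w2Rw1, w2Rw2
Branch closes: p and ¬p both at w1.
Every branch of the negation's tableau closes; the branch above is one of them.

Valid in S5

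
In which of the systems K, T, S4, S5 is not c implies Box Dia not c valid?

S5

S4-tableau for the negation not (not c implies Box Dia not c):
1. not (not c implies Box Dia not c), 0
2. not c, 0
3. not Box Dia not c, 0
4. not Dia not c, 1
5. c, 1
Accessibility: 0R0, 0R1, 1R1
Complete open branch: countermodel on an S4-frame, so not valid in S4, nor in K, T (the same frame is also a K-frame and a T-frame).
S5-tableau for the negation not (not c implies Box Dia not c):
1. not (not c implies Box Dia not c), 0
2. not c, 0
3. not Box Dia not c, 0
4. not Dia not c, 1
5. c, 0
Accessibility: 0R0, 0R1, 1R0, 1R1
Branch closes: c and not c both at 0.
Every branch closes (one shown): valid in S5.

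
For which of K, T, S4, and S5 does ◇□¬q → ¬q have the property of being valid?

S5

S4-tableau for the negation ¬(◇□¬q → ¬q):
1. ¬(◇□¬q → ¬q), 0
2. ◇□¬q, 0
3. q, 0
4. □¬q, 1
5. ¬q, 1
Accessibility: 0R0, 0R1, 1R1
Complete open branch: countermodel on an S4-frame, so not valid in S4, nor in K, T (the same frame is also a K-frame and a T-frame).
S5-tableau for the negation ¬(◇□¬q → ¬q):
1. ¬(◇□¬q → ¬q), 0
2. ◇□¬q, 0
3. q, 0
4. □¬q, 1
5. ¬q, 0
Accessibility: 0R0, 0R1, 1R0, 1R1
Branch closes: q and ¬q both at 0.
Every branch closes (one shown): valid in S5.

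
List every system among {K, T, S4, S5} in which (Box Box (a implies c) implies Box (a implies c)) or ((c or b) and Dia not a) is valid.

T, S4, S5

T-tableau for the negation not ((Box Box (a implies c) implies Box (a implies c)) or ((c or b) and Dia not a)):
1. not ((Box Box (a implies c) implies Box (a implies c)) or ((c or b) and Dia not a)), w0
2. not (Box Box (a implies c) implies Box (a implies c)), w0
3. not ((c or b) and Dia not a), w0
4. Box Box (a implies c), w0
5. not Box (a implies c), w0
6. Box (a implies c), w0
7. a implies c, w0
8. not Dia not a, w0
9. a, w0
10. c, w0
11. not (a implies c), w1
12. a, w1
13. not c, w1
14. Box (a implies c), w1
15. a implies c, w1
16. c, w1
Accessibility: w0Rw0, w0Rw1, w1Rw1
Branch closes: c and not c both at w1.
Every branch closes (one shown): valid in T, hence also in S4, S5 (every theorem of T is a theorem of S4 and S5).
K-tableau for the negation not ((Box Box (a implies c) implies Box (a implies c)) or ((c or b) and Dia not a)):
1. not ((Box Box (a implies c) implies Box (a implies c)) or ((c or b) and Dia not a)), w0
2. not (Box Box (a implies c) implies Box (a implies c)), w0
3. not ((c or b) and Dia not a), w0
4. Box Box (a implies c), w0
5. not Box (a implies c), w0
6. not Dia not a, w0
7. not (a implies c), w1
8. a, w1
9. not c, w1
10. Box (a implies c), w1
Accessibility: w0Rw1
Complete open branch: countermodel on a K-frame, so not valid in K.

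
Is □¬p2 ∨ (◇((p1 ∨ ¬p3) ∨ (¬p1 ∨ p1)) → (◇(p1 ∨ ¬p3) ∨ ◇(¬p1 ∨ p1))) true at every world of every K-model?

Valid in K

Tableau for the negation ¬(□¬p2 ∨ (◇((p1 ∨ ¬p3) ∨ (¬p1 ∨ p1)) → (◇(p1 ∨ ¬p3) ∨ ◇(¬p1 ∨ p1)))):
1. ¬(□¬p2 ∨ (◇((p1 ∨ ¬p3) ∨ (¬p1 ∨ p1)) → (◇(p1 ∨ ¬p3) ∨ ◇(¬p1 ∨ p1)))), u
2. ¬□¬p2, u
3. ¬(◇((p1 ∨ ¬p3) ∨ (¬p1 ∨ p1)) → (◇(p1 ∨ ¬p3) ∨ ◇(¬p1 ∨ p1))), u
4. ◇((p1 ∨ ¬p3) ∨ (¬p1 ∨ p1)), u
5. ¬(◇(p1 ∨ ¬p3) ∨ ◇(¬p1 ∨ p1)), u
6. ¬◇(p1 ∨ ¬p3), u
7. ¬◇(¬p1 ∨ p1), u
8. p2, v
9. ¬(p1 ∨ ¬p3), v
10. ¬p1, v
11. p3, v
12. ¬(¬p1 ∨ p1), v
13. p1, v
Accessibility: uRv
Branch closes: p1 and ¬p1 both at v.
All branches of the negation close; one closing branch shown above.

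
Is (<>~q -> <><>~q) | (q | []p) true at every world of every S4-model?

Tableau for the negation ~((<>~q -> <><>~q) | (q | []p)):
1. ~((<>~q -> <><>~q) | (q | []p)), w0
2. ~(<>~q -> <><>~q), w0   [~|-rule on 1]
3. ~(q | []p), w0   [~|-rule on 1]
4. <>~q, w0   [~->-rule on 2]
5. ~<><>~q, w0   [~->-rule on 2]
6. ~q, w0   [~|-rule on 3]
7. ~[]p, w0   [~|-rule on 3]
8. ~<>~q, w0   [~<>-rule on 5 via w0Rw0]
9. q, w0   [~<>-rule on 8 via w0Rw0]
Accessibility: w0Rw0
Branch closes: q and ~q both at w0.
All branches of the negation close; one closing branch shown above.

Valid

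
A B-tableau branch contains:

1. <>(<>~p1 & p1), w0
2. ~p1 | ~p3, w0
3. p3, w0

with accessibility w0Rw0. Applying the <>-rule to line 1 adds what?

a fresh world w1 with w0Rw1, and <>~p1 & p1 at w1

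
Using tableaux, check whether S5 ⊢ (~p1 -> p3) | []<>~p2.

Not valid

Tableau for the negation ~((~p1 -> p3) | []<>~p2):
1. ~((~p1 -> p3) | []<>~p2), u
2. ~(~p1 -> p3), u
3. ~[]<>~p2, u
4. ~p1, u
5. ~p3, u
6. ~<>~p2, v
7. p2, u
8. p2, v
Accessibility: uRu, uRv, vRu, vRv
The negation has an open branch (countermodel exists).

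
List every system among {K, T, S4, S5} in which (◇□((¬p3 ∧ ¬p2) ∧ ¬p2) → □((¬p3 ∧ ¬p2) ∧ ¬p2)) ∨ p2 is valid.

S5

S4-tableau for the negation ¬((◇□((¬p3 ∧ ¬p2) ∧ ¬p2) → □((¬p3 ∧ ¬p2) ∧ ¬p2)) ∨ p2):
1. ¬((◇□((¬p3 ∧ ¬p2) ∧ ¬p2) → □((¬p3 ∧ ¬p2) ∧ ¬p2)) ∨ p2), w0
2. ¬(◇□((¬p3 ∧ ¬p2) ∧ ¬p2) → □((¬p3 ∧ ¬p2) ∧ ¬p2)), w0   [¬∨-rule on 1]
3. ¬p2, w0   [¬∨-rule on 1]
4. ◇□((¬p3 ∧ ¬p2) ∧ ¬p2), w0   [¬→-rule on 2]
5. ¬□((¬p3 ∧ ¬p2) ∧ ¬p2), w0   [¬→-rule on 2]
6. □((¬p3 ∧ ¬p2) ∧ ¬p2), w1   [◇-rule on 4: fresh world w1, w0Rw1]
7. (¬p3 ∧ ¬p2) ∧ ¬p2, w1   [□-rule on 6 via w1Rw1]
8. ¬p3 ∧ ¬p2, w1   [∧-rule on 7]
9. ¬p2, w1   [∧-rule on 7]
10. ¬p3, w1   [∧-rule on 8]
11. ¬((¬p3 ∧ ¬p2) ∧ ¬p2), w2   [¬□-rule on 5: fresh world w2, w0Rw2]
12. p2, w2   [¬∧-rule on 11 (branches; this branch)]
Accessibility: w0Rw0, w0Rw1, w0Rw2, w1Rw1, w2Rw2
Complete open branch: countermodel on an S4-frame, so not valid in S4, nor in K, T (the same frame is also a K-frame and a T-frame).
S5-tableau for the negation ¬((◇□((¬p3 ∧ ¬p2) ∧ ¬p2) → □((¬p3 ∧ ¬p2) ∧ ¬p2)) ∨ p2):
1. ¬((◇□((¬p3 ∧ ¬p2) ∧ ¬p2) → □((¬p3 ∧ ¬p2) ∧ ¬p2)) ∨ p2), w0
2. ¬(◇□((¬p3 ∧ ¬p2) ∧ ¬p2) → □((¬p3 ∧ ¬p2) ∧ ¬p2)), w0   [¬∨-rule on 1]
3. ¬p2, w0   [¬∨-rule on 1]
4. ◇□((¬p3 ∧ ¬p2) ∧ ¬p2), w0   [¬→-rule on 2]
5. ¬□((¬p3 ∧ ¬p2) ∧ ¬p2), w0   [¬→-rule on 2]
6. □((¬p3 ∧ ¬p2) ∧ ¬p2), w1   [◇-rule on 4: fresh world w1, w0Rw1]
7. (¬p3 ∧ ¬p2) ∧ ¬p2, w0   [□-rule on 6 via w1Rw0]
8. ¬p3 ∧ ¬p2, w0   [∧-rule on 7]
9. ¬p3, w0   [∧-rule on 8]
10. (¬p3 ∧ ¬p2) ∧ ¬p2, w1   [□-rule on 6 via w1Rw1]
11. ¬p3 ∧ ¬p2, w1   [∧-rule on 10]
12. ¬p2, w1   [∧-rule on 10]
13. ¬p3, w1   [∧-rule on 11]
14. ¬((¬p3 ∧ ¬p2) ∧ ¬p2), w2   [¬□-rule on 5: fresh world w2, w0Rw2]
15. (¬p3 ∧ ¬p2) ∧ ¬p2, w2   [□-rule on 6 via w1Rw2]
16. ¬p3 ∧ ¬p2, w2   [∧-rule on 15]
17. ¬p2, w2   [∧-rule on 15]
18. ¬p3, w2   [∧-rule on 16]
19. ¬(¬p3 ∧ ¬p2), w2   [¬∧-rule on 14 (branches; this branch)]
20. p2, w2   [¬∧-rule on 19 (branches; this branch)]
Accessibility: w0Rw0, w0Rw1, w0Rw2, w1Rw0, w1Rw1, w1Rw2, w2Rw0, w2Rw1, w2Rw2
Branch closes: p2 and ¬p2 both at w2.
Every branch closes (one shown): valid in S5.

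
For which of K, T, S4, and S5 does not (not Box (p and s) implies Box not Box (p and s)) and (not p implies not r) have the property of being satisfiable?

S5-tableau for the formula:
1. not (not Box (p and s) implies Box not Box (p and s)) and (not p implies not r), u
2. not (not Box (p and s) implies Box not Box (p and s)), u
3. not p implies not r, u
4. not Box (p and s), u
5. not Box not Box (p and s), u
6. not r, u
7. not (p and s), v
8. not s, v
9. Box (p and s), w
10. p and s, u
11. p, u
12. s, u
13. p and s, v
14. p, v
15. s, v
Accessibility: uRu, uRv, uRw, vRu, vRv, vRw, wRu, wRv, wRw
Branch closes: s and not s both at v.
Every branch closes (one shown): unsatisfiable in S5.
S4-tableau for the formula:
1. not (not Box (p and s) implies Box not Box (p and s)) and (not p implies not r), u
2. not (not Box (p and s) implies Box not Box (p and s)), u
3. not p implies not r, u
4. not Box (p and s), u
5. not Box not Box (p and s), u
6. not r, u
7. not (p and s), v
8. not s, v
9. Box (p and s), w
10. p and s, w
11. p, w
12. s, w
Accessibility: uRu, uRv, uRw, vRv, wRw
Complete open branch: satisfiable in S4, hence also in K, T (this S4-model is also a K-model and a T-model).

K, T, S4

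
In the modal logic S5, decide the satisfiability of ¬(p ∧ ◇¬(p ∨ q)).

1. ¬(p ∧ ◇¬(p ∨ q)), 0
2. ¬◇¬(p ∨ q), 0   [¬∧-rule on 1 (branches; this branch)]
3. p ∨ q, 0   [¬◇-rule on 2 via 0R0]
4. q, 0   [∨-rule on 3 (branches; this branch)]
Accessibility: 0R0

Yes, satisfiable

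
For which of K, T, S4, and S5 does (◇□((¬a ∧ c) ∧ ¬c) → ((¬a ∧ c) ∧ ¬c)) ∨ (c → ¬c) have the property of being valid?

K-tableau for the negation ¬((◇□((¬a ∧ c) ∧ ¬c) → ((¬a ∧ c) ∧ ¬c)) ∨ (c → ¬c)):
1. ¬((◇□((¬a ∧ c) ∧ ¬c) → ((¬a ∧ c) ∧ ¬c)) ∨ (c → ¬c)), w0
2. ¬(◇□((¬a ∧ c) ∧ ¬c) → ((¬a ∧ c) ∧ ¬c)), w0   [¬∨-rule on 1]
3. ¬(c → ¬c), w0   [¬∨-rule on 1]
4. ◇□((¬a ∧ c) ∧ ¬c), w0   [¬→-rule on 2]
5. ¬((¬a ∧ c) ∧ ¬c), w0   [¬→-rule on 2]
6. c, w0   [¬→-rule on 3]
7. □((¬a ∧ c) ∧ ¬c), w1   [◇-rule on 4: fresh world w1, w0Rw1]
Accessibility: w0Rw1
Complete open branch: countermodel on a K-frame, so not valid in K.
T-tableau for the negation ¬((◇□((¬a ∧ c) ∧ ¬c) → ((¬a ∧ c) ∧ ¬c)) ∨ (c → ¬c)):
1. ¬((◇□((¬a ∧ c) ∧ ¬c) → ((¬a ∧ c) ∧ ¬c)) ∨ (c → ¬c)), w0
2. ¬(◇□((¬a ∧ c) ∧ ¬c) → ((¬a ∧ c) ∧ ¬c)), w0   [¬∨-rule on 1]
3. ¬(c → ¬c), w0   [¬∨-rule on 1]
4. ◇□((¬a ∧ c) ∧ ¬c), w0   [¬→-rule on 2]
5. ¬((¬a ∧ c) ∧ ¬c), w0   [¬→-rule on 2]
6. c, w0   [¬→-rule on 3]
7. ¬(¬a ∧ c), w0   [¬∧-rule on 5 (branches; this branch)]
8. a, w0   [¬∧-rule on 7 (branches; this branch)]
9. □((¬a ∧ c) ∧ ¬c), w1   [◇-rule on 4: fresh world w1, w0Rw1]
10. (¬a ∧ c) ∧ ¬c, w1   [□-rule on 9 via w1Rw1]
11. ¬a ∧ c, w1   [∧-rule on 10]
12. ¬c, w1   [∧-rule on 10]
13. ¬a, w1   [∧-rule on 11]
14. c, w1   [∧-rule on 11]
Accessibility: w0Rw0, w0Rw1, w1Rw1
Branch closes: c and ¬c both at w1.
Every branch closes (one shown): valid in T, hence also in S4, S5 (every theorem of T is a theorem of S4 and S5).

T, S4, S5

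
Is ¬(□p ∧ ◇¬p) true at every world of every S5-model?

Tableau for the negation □p ∧ ◇¬p:
1. □p ∧ ◇¬p, u
2. □p, u   [∧-rule on 1]
3. ◇¬p, u   [∧-rule on 1]
4. p, u   [□-rule on 2 via uRu]
5. ¬p, v   [◇-rule on 3: fresh world v, uRv]
6. p, v   [□-rule on 2 via uRv]
Accessibility: uRu, uRv, vRu, vRv
Branch closes: p and ¬p both at v.
All branches of the negation close; one closing branch shown above.

Valid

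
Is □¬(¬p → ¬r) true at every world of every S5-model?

Not valid

Tableau for the negation ¬□¬(¬p → ¬r):
1. ¬□¬(¬p → ¬r), w0
2. ¬p → ¬r, w1   [¬□-rule on 1: fresh world w1, w0Rw1]
3. ¬r, w1   [→-rule on 2 (branches; this branch)]
Accessibility: w0Rw0, w0Rw1, w1Rw0, w1Rw1
The negation has an open branch (countermodel exists).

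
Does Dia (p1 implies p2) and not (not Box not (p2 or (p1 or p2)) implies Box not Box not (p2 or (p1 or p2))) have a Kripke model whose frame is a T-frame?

Satisfiable (open branch found)

1. Dia (p1 implies p2) and not (not Box not (p2 or (p1 or p2)) implies Box not Box not (p2 or (p1 or p2))), w0
2. Dia (p1 implies p2), w0
3. not (not Box not (p2 or (p1 or p2)) implies Box not Box not (p2 or (p1 or p2))), w0
4. not Box not (p2 or (p1 or p2)), w0
5. not Box not Box not (p2 or (p1 or p2)), w0
6. p1 implies p2, w1
7. p2, w1
8. p2 or (p1 or p2), w2
9. p1 or p2, w2
10. p2, w2
11. Box not (p2 or (p1 or p2)), w3
12. not (p2 or (p1 or p2)), w3
13. not p2, w3
14. not (p1 or p2), w3
15. not p1, w3
Accessibility: w0Rw0, w0Rw1, w0Rw2, w0Rw3, w1Rw1, w2Rw2, w3Rw3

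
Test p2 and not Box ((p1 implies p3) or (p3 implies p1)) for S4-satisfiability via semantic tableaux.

1. p2 and not Box ((p1 implies p3) or (p3 implies p1)), w0
2. p2, w0
3. not Box ((p1 implies p3) or (p3 implies p1)), w0
4. not ((p1 implies p3) or (p3 implies p1)), w1
5. not (p1 implies p3), w1
6. not (p3 implies p1), w1
7. p1, w1
8. not p3, w1
9. p3, w1
10. not p1, w1
Accessibility: w0Rw0, w0Rw1, w1Rw1
Branch closes: p3 and not p3 both at w1.
(One branch shown.) All branches close.

Unsatisfiable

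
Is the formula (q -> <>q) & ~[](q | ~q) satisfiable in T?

1. (q -> <>q) & ~[](q | ~q), 0
2. q -> <>q, 0   [&-rule on 1]
3. ~[](q | ~q), 0   [&-rule on 1]
4. <>q, 0   [->-rule on 2 (branches; this branch)]
5. ~(q | ~q), 1   [~[]-rule on 3: fresh world 1, 0R1]
6. ~q, 1   [~|-rule on 5]
7. q, 1   [~|-rule on 5]
Accessibility: 0R0, 0R1, 1R1
Branch closes: q and ~q both at 1.
All branches of the tableau close; one closing branch shown above.

Unsatisfiable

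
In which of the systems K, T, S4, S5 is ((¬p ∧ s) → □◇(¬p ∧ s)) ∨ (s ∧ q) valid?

S5

S4-tableau for the negation ¬(((¬p ∧ s) → □◇(¬p ∧ s)) ∨ (s ∧ q)):
1. ¬(((¬p ∧ s) → □◇(¬p ∧ s)) ∨ (s ∧ q)), u
2. ¬((¬p ∧ s) → □◇(¬p ∧ s)), u
3. ¬(s ∧ q), u
4. ¬p ∧ s, u
5. ¬□◇(¬p ∧ s), u
6. ¬p, u
7. s, u
8. ¬q, u
9. ¬◇(¬p ∧ s), v
10. ¬(¬p ∧ s), v
11. ¬s, v
Accessibility: uRu, uRv, vRv
Complete open branch: countermodel on an S4-frame, so not valid in S4, nor in K, T (the same frame is also a K-frame and a T-frame).
S5-tableau for the negation ¬(((¬p ∧ s) → □◇(¬p ∧ s)) ∨ (s ∧ q)):
1. ¬(((¬p ∧ s) → □◇(¬p ∧ s)) ∨ (s ∧ q)), u
2. ¬((¬p ∧ s) → □◇(¬p ∧ s)), u
3. ¬(s ∧ q), u
4. ¬p ∧ s, u
5. ¬□◇(¬p ∧ s), u
6. ¬p, u
7. s, u
8. ¬q, u
9. ¬◇(¬p ∧ s), v
10. ¬(¬p ∧ s), u
11. ¬(¬p ∧ s), v
12. ¬s, u
Accessibility: uRu, uRv, vRu, vRv
Branch closes: s and ¬s both at u.
Every branch closes (one shown): valid in S5.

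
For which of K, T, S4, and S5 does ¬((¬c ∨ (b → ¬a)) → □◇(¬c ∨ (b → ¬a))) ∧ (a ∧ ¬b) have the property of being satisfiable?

K, T, S4

S5-tableau for the formula:
1. ¬((¬c ∨ (b → ¬a)) → □◇(¬c ∨ (b → ¬a))) ∧ (a ∧ ¬b), u
2. ¬((¬c ∨ (b → ¬a)) → □◇(¬c ∨ (b → ¬a))), u
3. a ∧ ¬b, u
4. ¬c ∨ (b → ¬a), u
5. ¬□◇(¬c ∨ (b → ¬a)), u
6. a, u
7. ¬b, u
8. b → ¬a, u
9. ¬◇(¬c ∨ (b → ¬a)), v
10. ¬(¬c ∨ (b → ¬a)), u
11. c, u
12. ¬(b → ¬a), u
13. b, u
Accessibility: uRu, uRv, vRu, vRv
Branch closes: b and ¬b both at u.
Every branch closes (one shown): unsatisfiable in S5.
S4-tableau for the formula:
1. ¬((¬c ∨ (b → ¬a)) → □◇(¬c ∨ (b → ¬a))) ∧ (a ∧ ¬b), u
2. ¬((¬c ∨ (b → ¬a)) → □◇(¬c ∨ (b → ¬a))), u
3. a ∧ ¬b, u
4. ¬c ∨ (b → ¬a), u
5. ¬□◇(¬c ∨ (b → ¬a)), u
6. a, u
7. ¬b, u
8. b → ¬a, u
9. ¬◇(¬c ∨ (b → ¬a)), v
10. ¬(¬c ∨ (b → ¬a)), v
11. c, v
12. ¬(b → ¬a), v
13. b, v
14. a, v
Accessibility: uRu, uRv, vRv
Complete open branch: satisfiable in S4, hence also in K, T (this S4-model is also a K-model and a T-model).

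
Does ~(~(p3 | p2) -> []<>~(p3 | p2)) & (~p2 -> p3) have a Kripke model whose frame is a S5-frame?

No, unsatisfiable

1. ~(~(p3 | p2) -> []<>~(p3 | p2)) & (~p2 -> p3), u
2. ~(~(p3 | p2) -> []<>~(p3 | p2)), u
3. ~p2 -> p3, u
4. ~(p3 | p2), u
5. ~[]<>~(p3 | p2), u
6. ~p3, u
7. ~p2, u
8. p3, u
Accessibility: uRu
Branch closes: p3 and ~p3 both at u.
Every branch closes; the branch above is one of them.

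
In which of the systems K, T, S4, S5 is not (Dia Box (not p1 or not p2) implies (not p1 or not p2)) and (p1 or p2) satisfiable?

K, T, S4

S4-tableau for the formula:
1. not (Dia Box (not p1 or not p2) implies (not p1 or not p2)) and (p1 or p2), u
2. not (Dia Box (not p1 or not p2) implies (not p1 or not p2)), u
3. p1 or p2, u
4. Dia Box (not p1 or not p2), u
5. not (not p1 or not p2), u
6. p1, u
7. p2, u
8. Box (not p1 or not p2), v
9. not p1 or not p2, v
10. not p2, v
Accessibility: uRu, uRv, vRv
Complete open branch: satisfiable in S4, hence also in K, T (this S4-model is also a K-model and a T-model).
S5-tableau for the formula:
1. not (Dia Box (not p1 or not p2) implies (not p1 or not p2)) and (p1 or p2), u
2. not (Dia Box (not p1 or not p2) implies (not p1 or not p2)), u
3. p1 or p2, u
4. Dia Box (not p1 or not p2), u
5. not (not p1 or not p2), u
6. p1, u
7. p2, u
8. Box (not p1 or not p2), v
9. not p1 or not p2, u
10. not p1 or not p2, v
11. not p2, u
Accessibility: uRu, uRv, vRu, vRv
Branch closes: p2 and not p2 both at u.
Every branch closes (one shown): unsatisfiable in S5.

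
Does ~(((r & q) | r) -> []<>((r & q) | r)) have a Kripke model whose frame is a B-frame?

1. ~(((r & q) | r) -> []<>((r & q) | r)), 0
2. (r & q) | r, 0
3. ~[]<>((r & q) | r), 0
4. r & q, 0
5. r, 0
6. q, 0
7. ~<>((r & q) | r), 1
8. ~((r & q) | r), 0
9. ~(r & q), 0
10. ~r, 0
Accessibility: 0R0, 0R1, 1R0, 1R1
Branch closes: r and ~r both at 0.
All branches of the tableau close; one closing branch shown above.

Unsatisfiable (every branch closes)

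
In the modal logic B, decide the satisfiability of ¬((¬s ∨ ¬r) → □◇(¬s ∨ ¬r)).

1. ¬((¬s ∨ ¬r) → □◇(¬s ∨ ¬r)), u
2. ¬s ∨ ¬r, u   [¬→-rule on 1]
3. ¬□◇(¬s ∨ ¬r), u   [¬→-rule on 1]
4. ¬r, u   [∨-rule on 2 (branches; this branch)]
5. ¬◇(¬s ∨ ¬r), v   [¬□-rule on 3: fresh world v, uRv]
6. ¬(¬s ∨ ¬r), u   [¬◇-rule on 5 via vRu]
7. s, u   [¬∨-rule on 6]
8. r, u   [¬∨-rule on 6]
Accessibility: uRu, uRv, vRu, vRv
Branch closes: r and ¬r both at u.
Every branch closes; the branch above is one of them.

Unsatisfiable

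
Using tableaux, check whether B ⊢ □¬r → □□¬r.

Tableau for the negation ¬(□¬r → □□¬r):
1. ¬(□¬r → □□¬r), u
2. □¬r, u   [¬→-rule on 1]
3. ¬□□¬r, u   [¬→-rule on 1]
4. ¬r, u   [□-rule on 2 via uRu]
5. ¬□¬r, v   [¬□-rule on 3: fresh world v, uRv]
6. ¬r, v   [□-rule on 2 via uRv]
7. r, w   [¬□-rule on 5: fresh world w, vRw]
Accessibility: uRu, uRv, vRu, vRv, vRw, wRv, wRw
The negation has an open branch (countermodel exists).

Not valid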